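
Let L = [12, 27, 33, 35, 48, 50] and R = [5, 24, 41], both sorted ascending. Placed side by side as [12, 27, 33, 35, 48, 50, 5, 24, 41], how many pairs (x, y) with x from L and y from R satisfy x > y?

Take each right-half value and tally the left-half values above it:
r = 5: 12, 27, 33, 35, 48, 50 → 6
r = 24: 27, 33, 35, 48, 50 → 5
r = 41: 48, 50 → 2
Cross-inversions: 6 + 5 + 2 = 13

There are 13 split inversions.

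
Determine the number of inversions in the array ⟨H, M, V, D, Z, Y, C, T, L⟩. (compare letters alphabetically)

Count, for each position, how many later elements it exceeds:
H: 2
M: 3
V: 4
D: 1
Z: 4
Y: 3
C: 0
T: 1
L: 0
Sum: 2 + 3 + 4 + 1 + 4 + 3 + 0 + 1 + 0 = 18

There are 18 out-of-order pairs.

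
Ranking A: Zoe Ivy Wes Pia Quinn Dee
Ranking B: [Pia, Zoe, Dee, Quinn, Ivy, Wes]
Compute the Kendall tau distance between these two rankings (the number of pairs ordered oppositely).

Assign each item its position (1..6) in the first ordering, then rewrite the second ordering as that position sequence:
positions: Zoe→1, Ivy→2, Wes→3, Pia→4, Quinn→5, Dee→6
second ordering as positions: [4, 1, 6, 5, 2, 3]
Discordant pairs = inversions in this position sequence.
4: 1, 2, 3 → 3
1: 0
6: 5, 2, 3 → 3
5: 2, 3 → 2
2: 0
3: 0
Total: 3 + 0 + 3 + 2 + 0 + 0 = 8

8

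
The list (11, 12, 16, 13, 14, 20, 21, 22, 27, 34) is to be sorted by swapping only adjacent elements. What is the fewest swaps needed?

2

The minimum number of adjacent swaps to sort an array equals its inversion count, since every such swap removes exactly one inversion.
Count inversions — for each element, later elements that are smaller:
11: none → 0
12: none → 0
16: 13, 14 → 2
13: none → 0
14: none → 0
20: none → 0
21: none → 0
22: none → 0
27: none → 0
34: none → 0
Total inversions: 0 + 0 + 2 + 0 + 0 + 0 + 0 + 0 + 0 + 0 = 2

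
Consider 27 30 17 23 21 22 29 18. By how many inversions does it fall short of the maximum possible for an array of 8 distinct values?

Maximum inversions for 8 distinct elements is C(8, 2) = 8·7/2 = 28.
Current inversions — for each element, count later smaller elements:
27: 5
30: 6
17: 0
23: 3
21: 1
22: 1
29: 1
18: 0
Current total: 5 + 6 + 0 + 3 + 1 + 1 + 1 + 0 = 17
Shortfall: 28 − 17 = 11

11 inversions short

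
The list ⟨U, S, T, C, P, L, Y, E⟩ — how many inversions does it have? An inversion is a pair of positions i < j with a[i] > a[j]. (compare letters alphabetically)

Element-by-element contributions:
U → S, T, C, P, L, E → 6
S → C, P, L, E → 4
T → C, P, L, E → 4
C → none → 0
P → L, E → 2
L → E → 1
Y → E → 1
E → none → 0
Sum: 6 + 4 + 4 + 0 + 2 + 1 + 1 + 0 = 18

18 inversions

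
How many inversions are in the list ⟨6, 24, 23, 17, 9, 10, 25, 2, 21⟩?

19

Count, for each position, how many later elements it exceeds:
6: 1
24: 6
23: 5
17: 3
9: 1
10: 1
25: 2
2: 0
21: 0
Sum: 1 + 6 + 5 + 3 + 1 + 1 + 2 + 0 + 0 = 19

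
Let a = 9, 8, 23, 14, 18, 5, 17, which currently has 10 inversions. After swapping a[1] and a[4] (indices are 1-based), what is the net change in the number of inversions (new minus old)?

+1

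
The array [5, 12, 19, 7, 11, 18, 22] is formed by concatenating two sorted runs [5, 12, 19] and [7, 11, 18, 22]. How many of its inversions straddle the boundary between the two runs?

5

Take each right-half value and tally the left-half values above it:
r = 7: 12, 19 → 2
r = 11: 12, 19 → 2
r = 18: 19 → 1
r = 22: none → 0
Cross-inversions: 2 + 2 + 1 + 0 = 5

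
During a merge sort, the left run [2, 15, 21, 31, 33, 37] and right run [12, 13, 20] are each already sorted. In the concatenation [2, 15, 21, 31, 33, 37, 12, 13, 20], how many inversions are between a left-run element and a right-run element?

14 cross-inversions

Count, for every r in R, how many entries of L exceed r:
r = 12: 15, 21, 31, 33, 37 → 5
r = 13: 15, 21, 31, 33, 37 → 5
r = 20: 21, 31, 33, 37 → 4
Cross-inversions: 5 + 5 + 4 = 14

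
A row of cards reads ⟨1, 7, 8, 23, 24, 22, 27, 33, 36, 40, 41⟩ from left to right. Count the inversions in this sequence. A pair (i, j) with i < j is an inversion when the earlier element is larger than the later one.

2

Sweep left to right; for each value list the smaller values that follow it:
1 → none → 0
7 → none → 0
8 → none → 0
23 → 22 → 1
24 → 22 → 1
22 → none → 0
27 → none → 0
33 → none → 0
36 → none → 0
40 → none → 0
41 → none → 0
Sum: 0 + 0 + 0 + 1 + 1 + 0 + 0 + 0 + 0 + 0 + 0 = 2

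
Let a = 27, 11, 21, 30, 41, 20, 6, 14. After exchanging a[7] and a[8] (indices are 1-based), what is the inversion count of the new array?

Positions 7 and 8 hold 6 and 14; after swapping, the array is [27, 11, 21, 30, 41, 20, 14, 6].
Element-by-element contributions:
27: 5
11: 1
21: 3
30: 3
41: 3
20: 2
14: 1
6: 0
Sum: 5 + 1 + 3 + 3 + 3 + 2 + 1 + 0 = 18

18 inversions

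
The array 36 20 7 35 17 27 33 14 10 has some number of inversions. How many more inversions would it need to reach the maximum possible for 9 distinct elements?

Maximum inversions for 9 distinct elements is C(9, 2) = 9·8/2 = 36.
Current inversions — for each element, count later smaller elements:
36: 8
20: 4
7: 0
35: 5
17: 2
27: 2
33: 2
14: 1
10: 0
Current total: 8 + 4 + 0 + 5 + 2 + 2 + 2 + 1 + 0 = 24
Shortfall: 36 − 24 = 12

12 inversions short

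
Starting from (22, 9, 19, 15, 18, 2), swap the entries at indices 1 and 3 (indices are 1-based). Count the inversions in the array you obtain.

Positions 1 and 3 hold 22 and 19; after swapping, the array is [19, 9, 22, 15, 18, 2].
Element-by-element contributions:
19 → 9, 15, 18, 2 → 4
9 → 2 → 1
22 → 15, 18, 2 → 3
15 → 2 → 1
18 → 2 → 1
2 → none → 0
Sum: 4 + 1 + 3 + 1 + 1 + 0 = 10

10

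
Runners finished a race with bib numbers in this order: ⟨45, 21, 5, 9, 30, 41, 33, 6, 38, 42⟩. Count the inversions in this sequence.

Element-by-element contributions:
45: 9
21: 3
5: 0
9: 1
30: 1
41: 3
33: 1
6: 0
38: 0
42: 0
Sum: 9 + 3 + 0 + 1 + 1 + 3 + 1 + 0 + 0 + 0 = 18

Inversions: 18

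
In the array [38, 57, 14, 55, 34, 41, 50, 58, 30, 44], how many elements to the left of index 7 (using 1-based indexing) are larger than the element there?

The element at index 7 is 50.
Elements before it: 38, 57, 14, 55, 34, 41
Those larger than 50: 57, 55

2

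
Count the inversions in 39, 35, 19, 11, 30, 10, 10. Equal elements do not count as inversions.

Sweep left to right; for each value list the smaller values that follow it:
39 → 35, 19, 11, 30, 10, 10 → 6
35 → 19, 11, 30, 10, 10 → 5
19 → 11, 10, 10 → 3
11 → 10, 10 → 2
30 → 10, 10 → 2
10 → none → 0
10 → none → 0
Sum: 6 + 5 + 3 + 2 + 2 + 0 + 0 = 18

Out-of-order pairs: 18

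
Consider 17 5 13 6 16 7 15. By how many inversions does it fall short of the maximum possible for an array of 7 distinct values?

Maximum inversions for 7 distinct elements is C(7, 2) = 7·6/2 = 21.
Current inversions — for each element, count later smaller elements:
17: 6
5: 0
13: 2
6: 0
16: 2
7: 0
15: 0
Current total: 6 + 0 + 2 + 0 + 2 + 0 + 0 = 10
Shortfall: 21 − 10 = 11

11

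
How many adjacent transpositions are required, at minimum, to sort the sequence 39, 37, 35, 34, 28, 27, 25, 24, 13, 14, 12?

54 swaps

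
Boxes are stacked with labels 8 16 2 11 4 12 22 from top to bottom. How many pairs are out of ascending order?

7

Element-by-element contributions:
8 → 2, 4 → 2
16 → 2, 11, 4, 12 → 4
2 → none → 0
11 → 4 → 1
4 → none → 0
12 → none → 0
22 → none → 0
Sum: 2 + 4 + 0 + 1 + 0 + 0 + 0 = 7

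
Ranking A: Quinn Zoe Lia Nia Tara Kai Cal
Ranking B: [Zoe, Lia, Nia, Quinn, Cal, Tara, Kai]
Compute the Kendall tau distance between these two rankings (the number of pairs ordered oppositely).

5 discordant pairs

Assign each item its position (1..7) in the first ordering, then rewrite the second ordering as that position sequence:
positions: Quinn→1, Zoe→2, Lia→3, Nia→4, Tara→5, Kai→6, Cal→7
second ordering as positions: [2, 3, 4, 1, 7, 5, 6]
Discordant pairs = inversions in this position sequence.
2: 1 → 1
3: 1 → 1
4: 1 → 1
1: 0
7: 5, 6 → 2
5: 0
6: 0
Total: 1 + 1 + 1 + 0 + 2 + 0 + 0 = 5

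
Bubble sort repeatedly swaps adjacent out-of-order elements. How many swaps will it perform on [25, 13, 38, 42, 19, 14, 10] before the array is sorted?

14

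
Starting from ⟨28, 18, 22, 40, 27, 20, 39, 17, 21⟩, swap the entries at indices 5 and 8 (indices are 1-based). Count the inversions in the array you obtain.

Positions 5 and 8 hold 27 and 17; after swapping, the array is [28, 18, 22, 40, 17, 20, 39, 27, 21].
Count, for each position, how many later elements it exceeds:
28 → 18, 22, 17, 20, 27, 21 → 6
18 → 17 → 1
22 → 17, 20, 21 → 3
40 → 17, 20, 39, 27, 21 → 5
17 → none → 0
20 → none → 0
39 → 27, 21 → 2
27 → 21 → 1
21 → none → 0
Sum: 6 + 1 + 3 + 5 + 0 + 0 + 2 + 1 + 0 = 18

Inversions: 18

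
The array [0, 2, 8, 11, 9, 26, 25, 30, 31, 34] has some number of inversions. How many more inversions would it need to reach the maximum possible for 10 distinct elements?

Maximum inversions for 10 distinct elements is C(10, 2) = 10·9/2 = 45.
Current inversions — for each element, count later smaller elements:
0: 0
2: 0
8: 0
11: 1
9: 0
26: 1
25: 0
30: 0
31: 0
34: 0
Current total: 0 + 0 + 0 + 1 + 0 + 1 + 0 + 0 + 0 + 0 = 2
Shortfall: 45 − 2 = 43

43 inversions short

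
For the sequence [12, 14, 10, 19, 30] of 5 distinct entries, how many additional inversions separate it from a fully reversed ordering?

8

Maximum inversions for 5 distinct elements is C(5, 2) = 5·4/2 = 10.
Current inversions — for each element, count later smaller elements:
12: 1
14: 1
10: 0
19: 0
30: 0
Current total: 1 + 1 + 0 + 0 + 0 = 2
Shortfall: 10 − 2 = 8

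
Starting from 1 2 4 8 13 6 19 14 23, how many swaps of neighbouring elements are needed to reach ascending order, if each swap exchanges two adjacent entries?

3 swaps

Each adjacent swap fixes exactly one inversion, so the minimum swap count equals the number of inversions.
Count inversions — for each element, later elements that are smaller:
1: none → 0
2: none → 0
4: none → 0
8: 6 → 1
13: 6 → 1
6: none → 0
19: 14 → 1
14: none → 0
23: none → 0
Total inversions: 0 + 0 + 0 + 1 + 1 + 0 + 1 + 0 + 0 = 3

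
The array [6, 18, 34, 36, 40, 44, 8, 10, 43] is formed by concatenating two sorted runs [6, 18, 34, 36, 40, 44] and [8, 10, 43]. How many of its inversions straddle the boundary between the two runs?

Take each right-half value and tally the left-half values above it:
r = 8: 18, 34, 36, 40, 44 → 5
r = 10: 18, 34, 36, 40, 44 → 5
r = 43: 44 → 1
Cross-inversions: 5 + 5 + 1 = 11

11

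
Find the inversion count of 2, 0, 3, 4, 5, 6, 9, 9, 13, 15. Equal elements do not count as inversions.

There is 1 out-of-order pair.

Count, for each position, how many later elements it exceeds:
2 → 0 → 1
0 → none → 0
3 → none → 0
4 → none → 0
5 → none → 0
6 → none → 0
9 → none → 0
9 → none → 0
13 → none → 0
15 → none → 0
Sum: 1 + 0 + 0 + 0 + 0 + 0 + 0 + 0 + 0 + 0 = 1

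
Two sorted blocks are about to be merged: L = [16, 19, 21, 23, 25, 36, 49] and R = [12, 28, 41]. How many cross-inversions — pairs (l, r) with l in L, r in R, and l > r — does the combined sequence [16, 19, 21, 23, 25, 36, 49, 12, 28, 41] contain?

10 split inversions

For each element r of the right run, count left-run elements greater than r:
r = 12: 16, 19, 21, 23, 25, 36, 49 → 7
r = 28: 36, 49 → 2
r = 41: 49 → 1
Cross-inversions: 7 + 2 + 1 = 10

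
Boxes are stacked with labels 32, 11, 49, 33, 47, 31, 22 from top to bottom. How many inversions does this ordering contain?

Sweep left to right; for each value list the smaller values that follow it:
32: 3
11: 0
49: 4
33: 2
47: 2
31: 1
22: 0
Sum: 3 + 0 + 4 + 2 + 2 + 1 + 0 = 12

12 inversions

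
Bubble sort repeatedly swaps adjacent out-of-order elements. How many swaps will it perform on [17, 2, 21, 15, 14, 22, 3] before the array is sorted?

11

Minimum adjacent swaps = number of inversions (each swap of adjacent out-of-order elements removes one inversion and no swap can remove more).
Count inversions — for each element, later elements that are smaller:
17: 2, 15, 14, 3 → 4
2: none → 0
21: 15, 14, 3 → 3
15: 14, 3 → 2
14: 3 → 1
22: 3 → 1
3: none → 0
Total inversions: 4 + 0 + 3 + 2 + 1 + 1 + 0 = 11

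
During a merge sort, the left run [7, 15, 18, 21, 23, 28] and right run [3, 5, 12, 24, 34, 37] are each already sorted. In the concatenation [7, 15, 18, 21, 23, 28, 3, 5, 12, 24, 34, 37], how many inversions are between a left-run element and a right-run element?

Count, for every r in R, how many entries of L exceed r:
r = 3: 7, 15, 18, 21, 23, 28 → 6
r = 5: 7, 15, 18, 21, 23, 28 → 6
r = 12: 15, 18, 21, 23, 28 → 5
r = 24: 28 → 1
r = 34: none → 0
r = 37: none → 0
Cross-inversions: 6 + 6 + 5 + 1 + 0 + 0 = 18

There are 18 cross-inversions.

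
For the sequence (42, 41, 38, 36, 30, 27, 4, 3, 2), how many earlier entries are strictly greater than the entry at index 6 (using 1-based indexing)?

5

The element at index 6 is 27.
Elements before it: 42, 41, 38, 36, 30
Those larger than 27: 42, 41, 38, 36, 30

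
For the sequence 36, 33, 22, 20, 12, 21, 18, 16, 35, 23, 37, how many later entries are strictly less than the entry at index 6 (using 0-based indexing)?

1

The element at index 6 is 18.
Elements after it: 16, 35, 23, 37
Those smaller than 18: 16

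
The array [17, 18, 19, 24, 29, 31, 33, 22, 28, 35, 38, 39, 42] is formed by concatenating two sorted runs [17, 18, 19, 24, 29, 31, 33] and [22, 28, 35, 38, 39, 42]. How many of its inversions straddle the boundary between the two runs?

7 cross-inversions

Take each right-half value and tally the left-half values above it:
r = 22: 24, 29, 31, 33 → 4
r = 28: 29, 31, 33 → 3
r = 35: none → 0
r = 38: none → 0
r = 39: none → 0
r = 42: none → 0
Cross-inversions: 4 + 3 + 0 + 0 + 0 + 0 = 7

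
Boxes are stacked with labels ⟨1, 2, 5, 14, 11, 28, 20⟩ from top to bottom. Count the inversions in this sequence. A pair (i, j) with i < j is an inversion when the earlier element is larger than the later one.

Inversion pairs (indices are 1-based):
(4,5): 14 > 11
(6,7): 28 > 20
That's 2 pairs.

2 inversions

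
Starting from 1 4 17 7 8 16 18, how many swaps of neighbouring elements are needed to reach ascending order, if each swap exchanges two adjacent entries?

3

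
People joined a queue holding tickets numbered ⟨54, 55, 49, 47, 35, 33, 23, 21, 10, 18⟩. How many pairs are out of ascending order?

Element-by-element contributions:
54: 8
55: 8
49: 7
47: 6
35: 5
33: 4
23: 3
21: 2
10: 0
18: 0
Sum: 8 + 8 + 7 + 6 + 5 + 4 + 3 + 2 + 0 + 0 = 43

43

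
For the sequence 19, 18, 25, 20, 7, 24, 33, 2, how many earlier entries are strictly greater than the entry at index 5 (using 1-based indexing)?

4 such elements

The element at index 5 is 7.
Elements before it: 19, 18, 25, 20
Those larger than 7: 19, 18, 25, 20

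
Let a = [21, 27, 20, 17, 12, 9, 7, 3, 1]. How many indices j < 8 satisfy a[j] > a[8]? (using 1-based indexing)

The element at index 8 is 3.
Elements before it: 21, 27, 20, 17, 12, 9, 7
Those larger than 3: 21, 27, 20, 17, 12, 9, 7

7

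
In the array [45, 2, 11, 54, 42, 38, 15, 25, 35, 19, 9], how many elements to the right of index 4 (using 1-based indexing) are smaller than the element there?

7 such elements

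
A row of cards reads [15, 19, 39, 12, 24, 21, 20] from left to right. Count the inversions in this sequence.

Out-of-order pairs: 9

Element-by-element contributions:
15 → 12 → 1
19 → 12 → 1
39 → 12, 24, 21, 20 → 4
12 → none → 0
24 → 21, 20 → 2
21 → 20 → 1
20 → none → 0
Sum: 1 + 1 + 4 + 0 + 2 + 1 + 0 = 9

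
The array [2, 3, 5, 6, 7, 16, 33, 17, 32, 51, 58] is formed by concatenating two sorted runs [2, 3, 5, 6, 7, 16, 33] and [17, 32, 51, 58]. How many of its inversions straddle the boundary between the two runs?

For each element r of the right run, count left-run elements greater than r:
r = 17: 33 → 1
r = 32: 33 → 1
r = 51: none → 0
r = 58: none → 0
Cross-inversions: 1 + 1 + 0 + 0 = 2

2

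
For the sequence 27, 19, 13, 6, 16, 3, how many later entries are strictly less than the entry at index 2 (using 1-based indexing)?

4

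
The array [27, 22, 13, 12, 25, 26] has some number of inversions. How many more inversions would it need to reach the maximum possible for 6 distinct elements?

7 inversions short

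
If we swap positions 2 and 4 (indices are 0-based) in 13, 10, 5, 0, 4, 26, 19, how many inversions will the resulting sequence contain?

Inversions: 9

Positions 2 and 4 hold 5 and 4; after swapping, the array is [13, 10, 4, 0, 5, 26, 19].
Count, for each position, how many later elements it exceeds:
13 → 10, 4, 0, 5 → 4
10 → 4, 0, 5 → 3
4 → 0 → 1
0 → none → 0
5 → none → 0
26 → 19 → 1
19 → none → 0
Sum: 4 + 3 + 1 + 0 + 0 + 1 + 0 = 9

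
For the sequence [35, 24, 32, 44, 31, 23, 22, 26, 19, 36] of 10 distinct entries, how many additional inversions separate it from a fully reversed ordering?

16

Maximum inversions for 10 distinct elements is C(10, 2) = 10·9/2 = 45.
Current inversions — for each element, count later smaller elements:
35: 7
24: 3
32: 5
44: 6
31: 4
23: 2
22: 1
26: 1
19: 0
36: 0
Current total: 7 + 3 + 5 + 6 + 4 + 2 + 1 + 1 + 0 + 0 = 29
Shortfall: 45 − 29 = 16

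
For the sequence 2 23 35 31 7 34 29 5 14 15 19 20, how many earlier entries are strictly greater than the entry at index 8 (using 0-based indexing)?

5 such elements

The element at index 8 is 14.
Elements before it: 2, 23, 35, 31, 7, 34, 29, 5
Those larger than 14: 23, 35, 31, 34, 29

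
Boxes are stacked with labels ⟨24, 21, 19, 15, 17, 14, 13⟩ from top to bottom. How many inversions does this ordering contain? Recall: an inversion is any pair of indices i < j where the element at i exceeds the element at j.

Count, for each position, how many later elements it exceeds:
24 → 21, 19, 15, 17, 14, 13 → 6
21 → 19, 15, 17, 14, 13 → 5
19 → 15, 17, 14, 13 → 4
15 → 14, 13 → 2
17 → 14, 13 → 2
14 → 13 → 1
13 → none → 0
Sum: 6 + 5 + 4 + 2 + 2 + 1 + 0 = 20

20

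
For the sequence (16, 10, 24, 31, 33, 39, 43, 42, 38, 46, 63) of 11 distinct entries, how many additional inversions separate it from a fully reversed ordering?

Maximum inversions for 11 distinct elements is C(11, 2) = 11·10/2 = 55.
Current inversions — for each element, count later smaller elements:
16: 1
10: 0
24: 0
31: 0
33: 0
39: 1
43: 2
42: 1
38: 0
46: 0
63: 0
Current total: 1 + 0 + 0 + 0 + 0 + 1 + 2 + 1 + 0 + 0 + 0 = 5
Shortfall: 55 − 5 = 50

50 inversions short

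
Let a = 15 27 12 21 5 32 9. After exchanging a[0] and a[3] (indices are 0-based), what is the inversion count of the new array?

13

Positions 0 and 3 hold 15 and 21; after swapping, the array is [21, 27, 12, 15, 5, 32, 9].
Count, for each position, how many later elements it exceeds:
21: 4
27: 4
12: 2
15: 2
5: 0
32: 1
9: 0
Sum: 4 + 4 + 2 + 2 + 0 + 1 + 0 = 13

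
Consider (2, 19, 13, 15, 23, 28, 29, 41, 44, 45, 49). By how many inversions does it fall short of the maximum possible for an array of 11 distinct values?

53

Maximum inversions for 11 distinct elements is C(11, 2) = 11·10/2 = 55.
Current inversions — for each element, count later smaller elements:
2: 0
19: 2
13: 0
15: 0
23: 0
28: 0
29: 0
41: 0
44: 0
45: 0
49: 0
Current total: 0 + 2 + 0 + 0 + 0 + 0 + 0 + 0 + 0 + 0 + 0 = 2
Shortfall: 55 − 2 = 53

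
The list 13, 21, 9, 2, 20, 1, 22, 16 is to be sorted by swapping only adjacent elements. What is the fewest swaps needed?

There are 14 adjacent swaps.

The minimum number of adjacent swaps to sort an array equals its inversion count, since every such swap removes exactly one inversion.
Count inversions — for each element, later elements that are smaller:
13: 9, 2, 1 → 3
21: 9, 2, 20, 1, 16 → 5
9: 2, 1 → 2
2: 1 → 1
20: 1, 16 → 2
1: none → 0
22: 16 → 1
16: none → 0
Total inversions: 3 + 5 + 2 + 1 + 2 + 0 + 1 + 0 = 14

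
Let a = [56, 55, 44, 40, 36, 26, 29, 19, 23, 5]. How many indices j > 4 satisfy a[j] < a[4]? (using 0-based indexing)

The element at index 4 is 36.
Elements after it: 26, 29, 19, 23, 5
Those smaller than 36: 26, 29, 19, 23, 5

5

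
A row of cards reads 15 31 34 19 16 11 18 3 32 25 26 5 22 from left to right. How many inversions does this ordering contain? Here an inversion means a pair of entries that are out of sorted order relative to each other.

Sweep left to right; for each value list the smaller values that follow it:
15 → 11, 3, 5 → 3
31 → 19, 16, 11, 18, 3, 25, 26, 5, 22 → 9
34 → 19, 16, 11, 18, 3, 32, 25, 26, 5, 22 → 10
19 → 16, 11, 18, 3, 5 → 5
16 → 11, 3, 5 → 3
11 → 3, 5 → 2
18 → 3, 5 → 2
3 → none → 0
32 → 25, 26, 5, 22 → 4
25 → 5, 22 → 2
26 → 5, 22 → 2
5 → none → 0
22 → none → 0
Sum: 3 + 9 + 10 + 5 + 3 + 2 + 2 + 0 + 4 + 2 + 2 + 0 + 0 = 42

42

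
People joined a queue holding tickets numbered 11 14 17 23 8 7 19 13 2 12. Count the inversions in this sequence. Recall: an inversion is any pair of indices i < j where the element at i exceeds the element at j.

Element-by-element contributions:
11 → 8, 7, 2 → 3
14 → 8, 7, 13, 2, 12 → 5
17 → 8, 7, 13, 2, 12 → 5
23 → 8, 7, 19, 13, 2, 12 → 6
8 → 7, 2 → 2
7 → 2 → 1
19 → 13, 2, 12 → 3
13 → 2, 12 → 2
2 → none → 0
12 → none → 0
Sum: 3 + 5 + 5 + 6 + 2 + 1 + 3 + 2 + 0 + 0 = 27

27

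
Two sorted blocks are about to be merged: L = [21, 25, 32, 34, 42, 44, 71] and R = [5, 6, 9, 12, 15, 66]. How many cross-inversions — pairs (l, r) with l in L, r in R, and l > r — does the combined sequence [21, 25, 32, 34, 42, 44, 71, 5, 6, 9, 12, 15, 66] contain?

There are 36 split inversions.

Count, for every r in R, how many entries of L exceed r:
r = 5: 21, 25, 32, 34, 42, 44, 71 → 7
r = 6: 21, 25, 32, 34, 42, 44, 71 → 7
r = 9: 21, 25, 32, 34, 42, 44, 71 → 7
r = 12: 21, 25, 32, 34, 42, 44, 71 → 7
r = 15: 21, 25, 32, 34, 42, 44, 71 → 7
r = 66: 71 → 1
Cross-inversions: 7 + 7 + 7 + 7 + 7 + 1 = 36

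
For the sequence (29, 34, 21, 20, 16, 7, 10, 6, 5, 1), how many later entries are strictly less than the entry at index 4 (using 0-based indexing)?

5

The element at index 4 is 16.
Elements after it: 7, 10, 6, 5, 1
Those smaller than 16: 7, 10, 6, 5, 1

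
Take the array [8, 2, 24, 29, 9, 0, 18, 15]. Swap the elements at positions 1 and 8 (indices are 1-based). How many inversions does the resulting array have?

Positions 1 and 8 hold 8 and 15; after swapping, the array is [15, 2, 24, 29, 9, 0, 18, 8].
Sweep left to right; for each value list the smaller values that follow it:
15 → 2, 9, 0, 8 → 4
2 → 0 → 1
24 → 9, 0, 18, 8 → 4
29 → 9, 0, 18, 8 → 4
9 → 0, 8 → 2
0 → none → 0
18 → 8 → 1
8 → none → 0
Sum: 4 + 1 + 4 + 4 + 2 + 0 + 1 + 0 = 16

16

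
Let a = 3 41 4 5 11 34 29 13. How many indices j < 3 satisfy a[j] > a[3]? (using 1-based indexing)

The element at index 3 is 4.
Elements before it: 3, 41
Those larger than 4: 41

1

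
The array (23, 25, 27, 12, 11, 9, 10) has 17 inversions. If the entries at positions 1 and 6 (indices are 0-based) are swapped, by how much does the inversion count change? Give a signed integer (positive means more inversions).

Positions 1 and 6 hold 25 and 10; after swapping, the array is [23, 10, 27, 12, 11, 9, 25].
Count, for each position, how many later elements it exceeds:
23: 4
10: 1
27: 4
12: 2
11: 1
9: 0
25: 0
Sum: 4 + 1 + 4 + 2 + 1 + 0 + 0 = 12
Change: 12 − 17 = -5

-5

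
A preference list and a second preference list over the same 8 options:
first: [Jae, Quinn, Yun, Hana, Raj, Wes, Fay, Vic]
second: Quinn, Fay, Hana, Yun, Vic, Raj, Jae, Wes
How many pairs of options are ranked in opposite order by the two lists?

Pairs: 13

Assign each item its position (1..8) in the first ordering, then rewrite the second ordering as that position sequence:
positions: Jae→1, Quinn→2, Yun→3, Hana→4, Raj→5, Wes→6, Fay→7, Vic→8
second ordering as positions: [2, 7, 4, 3, 8, 5, 1, 6]
Discordant pairs = inversions in this position sequence.
2: 1 → 1
7: 4, 3, 5, 1, 6 → 5
4: 3, 1 → 2
3: 1 → 1
8: 5, 1, 6 → 3
5: 1 → 1
1: 0
6: 0
Total: 1 + 5 + 2 + 1 + 3 + 1 + 0 + 0 = 13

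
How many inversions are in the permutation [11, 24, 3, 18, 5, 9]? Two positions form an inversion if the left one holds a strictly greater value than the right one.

9 inversions

Inversion pairs (indices are 1-based):
(1,3): 11 > 3
(1,5): 11 > 5
(1,6): 11 > 9
(2,3): 24 > 3
(2,4): 24 > 18
(2,5): 24 > 5
(2,6): 24 > 9
(4,5): 18 > 5
(4,6): 18 > 9
That's 9 pairs.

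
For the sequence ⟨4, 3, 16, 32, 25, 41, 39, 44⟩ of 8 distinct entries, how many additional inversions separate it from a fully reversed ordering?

Maximum inversions for 8 distinct elements is C(8, 2) = 8·7/2 = 28.
Current inversions — for each element, count later smaller elements:
4: 1
3: 0
16: 0
32: 1
25: 0
41: 1
39: 0
44: 0
Current total: 1 + 0 + 0 + 1 + 0 + 1 + 0 + 0 = 3
Shortfall: 28 − 3 = 25

25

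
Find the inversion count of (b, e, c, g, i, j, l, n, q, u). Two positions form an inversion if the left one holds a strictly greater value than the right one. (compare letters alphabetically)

There is 1 inversion.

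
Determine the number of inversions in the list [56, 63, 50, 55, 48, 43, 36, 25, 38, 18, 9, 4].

Element-by-element contributions:
56 → 50, 55, 48, 43, 36, 25, 38, 18, 9, 4 → 10
63 → 50, 55, 48, 43, 36, 25, 38, 18, 9, 4 → 10
50 → 48, 43, 36, 25, 38, 18, 9, 4 → 8
55 → 48, 43, 36, 25, 38, 18, 9, 4 → 8
48 → 43, 36, 25, 38, 18, 9, 4 → 7
43 → 36, 25, 38, 18, 9, 4 → 6
36 → 25, 18, 9, 4 → 4
25 → 18, 9, 4 → 3
38 → 18, 9, 4 → 3
18 → 9, 4 → 2
9 → 4 → 1
4 → none → 0
Sum: 10 + 10 + 8 + 8 + 7 + 6 + 4 + 3 + 3 + 2 + 1 + 0 = 62

62 inversions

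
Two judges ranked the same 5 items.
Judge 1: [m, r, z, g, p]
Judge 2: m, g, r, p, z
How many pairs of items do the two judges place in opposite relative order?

Assign each item its position (1..5) in the first ordering, then rewrite the second ordering as that position sequence:
positions: m→1, r→2, z→3, g→4, p→5
second ordering as positions: [1, 4, 2, 5, 3]
Discordant pairs = inversions in this position sequence.
1: 0
4: 2, 3 → 2
2: 0
5: 3 → 1
3: 0
Total: 0 + 2 + 0 + 1 + 0 = 3

3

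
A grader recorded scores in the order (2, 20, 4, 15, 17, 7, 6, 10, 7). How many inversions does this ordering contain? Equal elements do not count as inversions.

17 inversions

Count, for each position, how many later elements it exceeds:
2: 0
20: 7
4: 0
15: 4
17: 4
7: 1
6: 0
10: 1
7: 0
Sum: 0 + 7 + 0 + 4 + 4 + 1 + 0 + 1 + 0 = 17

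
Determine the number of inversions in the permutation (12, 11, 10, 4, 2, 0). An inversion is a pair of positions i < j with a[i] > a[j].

There are 15 out-of-order pairs.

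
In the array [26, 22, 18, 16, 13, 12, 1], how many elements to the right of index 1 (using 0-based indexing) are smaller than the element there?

The element at index 1 is 22.
Elements after it: 18, 16, 13, 12, 1
Those smaller than 22: 18, 16, 13, 12, 1

5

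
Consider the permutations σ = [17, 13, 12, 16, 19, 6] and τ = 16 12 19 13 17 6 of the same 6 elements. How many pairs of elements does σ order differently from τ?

Assign each item its position (1..6) in the first ordering, then rewrite the second ordering as that position sequence:
positions: 17→1, 13→2, 12→3, 16→4, 19→5, 6→6
second ordering as positions: [4, 3, 5, 2, 1, 6]
Discordant pairs = inversions in this position sequence.
4: 3, 2, 1 → 3
3: 2, 1 → 2
5: 2, 1 → 2
2: 1 → 1
1: 0
6: 0
Total: 3 + 2 + 2 + 1 + 0 + 0 = 8

8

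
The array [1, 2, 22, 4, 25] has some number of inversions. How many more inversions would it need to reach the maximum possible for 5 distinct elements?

9

Maximum inversions for 5 distinct elements is C(5, 2) = 5·4/2 = 10.
Current inversions — for each element, count later smaller elements:
1: 0
2: 0
22: 1
4: 0
25: 0
Current total: 0 + 0 + 1 + 0 + 0 = 1
Shortfall: 10 − 1 = 9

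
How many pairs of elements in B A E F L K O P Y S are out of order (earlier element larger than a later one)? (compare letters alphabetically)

3

For each element, count later entries that are smaller:
B → A → 1
A → none → 0
E → none → 0
F → none → 0
L → K → 1
K → none → 0
O → none → 0
P → none → 0
Y → S → 1
S → none → 0
Sum: 1 + 0 + 0 + 0 + 1 + 0 + 0 + 0 + 1 + 0 = 3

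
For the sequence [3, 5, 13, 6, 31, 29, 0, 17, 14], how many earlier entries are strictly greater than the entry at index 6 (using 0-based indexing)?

6

The element at index 6 is 0.
Elements before it: 3, 5, 13, 6, 31, 29
Those larger than 0: 3, 5, 13, 6, 31, 29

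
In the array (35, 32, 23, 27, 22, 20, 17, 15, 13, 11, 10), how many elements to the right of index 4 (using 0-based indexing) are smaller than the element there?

The element at index 4 is 22.
Elements after it: 20, 17, 15, 13, 11, 10
Those smaller than 22: 20, 17, 15, 13, 11, 10

6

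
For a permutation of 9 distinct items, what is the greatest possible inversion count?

A reversed (strictly descending) arrangement makes every pair an inversion, giving C(9, 2) inversions.
C(9, 2) = 9·8/2 = 36

There are 36 inversions.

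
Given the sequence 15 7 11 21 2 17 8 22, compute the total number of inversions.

11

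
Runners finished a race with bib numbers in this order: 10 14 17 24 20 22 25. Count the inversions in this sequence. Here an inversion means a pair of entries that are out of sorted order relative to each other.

Listing every pair i<j with a[i]>a[j] (using 1-based positions):
(4,5): 24 > 20
(4,6): 24 > 22
That's 2 pairs.

2 inversions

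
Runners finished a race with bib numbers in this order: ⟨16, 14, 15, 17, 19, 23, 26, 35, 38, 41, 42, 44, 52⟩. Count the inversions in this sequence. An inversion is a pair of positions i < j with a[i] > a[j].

Count, for each position, how many later elements it exceeds:
16 → 14, 15 → 2
14 → none → 0
15 → none → 0
17 → none → 0
19 → none → 0
23 → none → 0
26 → none → 0
35 → none → 0
38 → none → 0
41 → none → 0
42 → none → 0
44 → none → 0
52 → none → 0
Sum: 2 + 0 + 0 + 0 + 0 + 0 + 0 + 0 + 0 + 0 + 0 + 0 + 0 = 2

There are 2 inversions.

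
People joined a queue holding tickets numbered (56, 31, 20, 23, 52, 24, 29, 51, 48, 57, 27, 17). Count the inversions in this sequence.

There are 35 inversions.

Element-by-element contributions:
56 → 31, 20, 23, 52, 24, 29, 51, 48, 27, 17 → 10
31 → 20, 23, 24, 29, 27, 17 → 6
20 → 17 → 1
23 → 17 → 1
52 → 24, 29, 51, 48, 27, 17 → 6
24 → 17 → 1
29 → 27, 17 → 2
51 → 48, 27, 17 → 3
48 → 27, 17 → 2
57 → 27, 17 → 2
27 → 17 → 1
17 → none → 0
Sum: 10 + 6 + 1 + 1 + 6 + 1 + 2 + 3 + 2 + 2 + 1 + 0 = 35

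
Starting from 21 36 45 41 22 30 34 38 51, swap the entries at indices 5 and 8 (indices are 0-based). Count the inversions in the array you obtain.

There are 17 inversions.

Positions 5 and 8 hold 30 and 51; after swapping, the array is [21, 36, 45, 41, 22, 51, 34, 38, 30].
For each element, count later entries that are smaller:
21 → none → 0
36 → 22, 34, 30 → 3
45 → 41, 22, 34, 38, 30 → 5
41 → 22, 34, 38, 30 → 4
22 → none → 0
51 → 34, 38, 30 → 3
34 → 30 → 1
38 → 30 → 1
30 → none → 0
Sum: 0 + 3 + 5 + 4 + 0 + 3 + 1 + 1 + 0 = 17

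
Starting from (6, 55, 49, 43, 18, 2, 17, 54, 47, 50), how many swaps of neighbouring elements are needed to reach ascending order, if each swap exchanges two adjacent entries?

21

Minimum adjacent swaps = number of inversions (each swap of adjacent out-of-order elements removes one inversion and no swap can remove more).
Count inversions — for each element, later elements that are smaller:
6: 2 → 1
55: 49, 43, 18, 2, 17, 54, 47, 50 → 8
49: 43, 18, 2, 17, 47 → 5
43: 18, 2, 17 → 3
18: 2, 17 → 2
2: none → 0
17: none → 0
54: 47, 50 → 2
47: none → 0
50: none → 0
Total inversions: 1 + 8 + 5 + 3 + 2 + 0 + 0 + 2 + 0 + 0 = 21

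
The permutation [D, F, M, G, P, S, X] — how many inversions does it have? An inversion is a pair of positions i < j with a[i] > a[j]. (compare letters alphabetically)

1 inversion

For each element, count later entries that are smaller:
D → none → 0
F → none → 0
M → G → 1
G → none → 0
P → none → 0
S → none → 0
X → none → 0
Sum: 0 + 0 + 1 + 0 + 0 + 0 + 0 = 1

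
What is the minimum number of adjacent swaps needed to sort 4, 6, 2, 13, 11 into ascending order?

3 swaps

Each adjacent swap fixes exactly one inversion, so the minimum swap count equals the number of inversions.
Count inversions — for each element, later elements that are smaller:
4: 2 → 1
6: 2 → 1
2: none → 0
13: 11 → 1
11: none → 0
Total inversions: 1 + 1 + 0 + 1 + 0 = 3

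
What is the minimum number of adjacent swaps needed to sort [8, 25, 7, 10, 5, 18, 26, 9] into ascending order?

12

The minimum number of adjacent swaps to sort an array equals its inversion count, since every such swap removes exactly one inversion.
Count inversions — for each element, later elements that are smaller:
8: 7, 5 → 2
25: 7, 10, 5, 18, 9 → 5
7: 5 → 1
10: 5, 9 → 2
5: none → 0
18: 9 → 1
26: 9 → 1
9: none → 0
Total inversions: 2 + 5 + 1 + 2 + 0 + 1 + 1 + 0 = 12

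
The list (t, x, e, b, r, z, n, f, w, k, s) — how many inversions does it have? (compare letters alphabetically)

There are 28 inversions.

For each element, count later entries that are smaller:
t → e, b, r, n, f, k, s → 7
x → e, b, r, n, f, w, k, s → 8
e → b → 1
b → none → 0
r → n, f, k → 3
z → n, f, w, k, s → 5
n → f, k → 2
f → none → 0
w → k, s → 2
k → none → 0
s → none → 0
Sum: 7 + 8 + 1 + 0 + 3 + 5 + 2 + 0 + 2 + 0 + 0 = 28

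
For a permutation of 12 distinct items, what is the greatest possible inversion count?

A reversed (strictly descending) arrangement makes every pair an inversion, giving C(12, 2) inversions.
C(12, 2) = 12·11/2 = 66

Inversions: 66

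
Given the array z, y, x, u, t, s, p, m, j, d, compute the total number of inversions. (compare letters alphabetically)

Sweep left to right; for each value list the smaller values that follow it:
z → y, x, u, t, s, p, m, j, d → 9
y → x, u, t, s, p, m, j, d → 8
x → u, t, s, p, m, j, d → 7
u → t, s, p, m, j, d → 6
t → s, p, m, j, d → 5
s → p, m, j, d → 4
p → m, j, d → 3
m → j, d → 2
j → d → 1
d → none → 0
Sum: 9 + 8 + 7 + 6 + 5 + 4 + 3 + 2 + 1 + 0 = 45

45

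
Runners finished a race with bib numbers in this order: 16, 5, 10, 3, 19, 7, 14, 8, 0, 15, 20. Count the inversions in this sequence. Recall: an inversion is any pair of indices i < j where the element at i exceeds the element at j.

24

For each element, count later entries that are smaller:
16 → 5, 10, 3, 7, 14, 8, 0, 15 → 8
5 → 3, 0 → 2
10 → 3, 7, 8, 0 → 4
3 → 0 → 1
19 → 7, 14, 8, 0, 15 → 5
7 → 0 → 1
14 → 8, 0 → 2
8 → 0 → 1
0 → none → 0
15 → none → 0
20 → none → 0
Sum: 8 + 2 + 4 + 1 + 5 + 1 + 2 + 1 + 0 + 0 + 0 = 24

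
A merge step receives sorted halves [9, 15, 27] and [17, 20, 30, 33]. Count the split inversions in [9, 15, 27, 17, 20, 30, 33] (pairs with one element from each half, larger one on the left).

For each element r of the right run, count left-run elements greater than r:
r = 17: 27 → 1
r = 20: 27 → 1
r = 30: none → 0
r = 33: none → 0
Cross-inversions: 1 + 1 + 0 + 0 = 2

Split inversions: 2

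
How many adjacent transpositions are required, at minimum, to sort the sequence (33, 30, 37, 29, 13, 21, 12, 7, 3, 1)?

42

Each adjacent swap fixes exactly one inversion, so the minimum swap count equals the number of inversions.
Count inversions — for each element, later elements that are smaller:
33: 30, 29, 13, 21, 12, 7, 3, 1 → 8
30: 29, 13, 21, 12, 7, 3, 1 → 7
37: 29, 13, 21, 12, 7, 3, 1 → 7
29: 13, 21, 12, 7, 3, 1 → 6
13: 12, 7, 3, 1 → 4
21: 12, 7, 3, 1 → 4
12: 7, 3, 1 → 3
7: 3, 1 → 2
3: 1 → 1
1: none → 0
Total inversions: 8 + 7 + 7 + 6 + 4 + 4 + 3 + 2 + 1 + 0 = 42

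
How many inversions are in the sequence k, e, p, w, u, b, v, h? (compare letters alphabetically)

Sweep left to right; for each value list the smaller values that follow it:
k: 3
e: 1
p: 2
w: 4
u: 2
b: 0
v: 1
h: 0
Sum: 3 + 1 + 2 + 4 + 2 + 0 + 1 + 0 = 13

13 out-of-order pairs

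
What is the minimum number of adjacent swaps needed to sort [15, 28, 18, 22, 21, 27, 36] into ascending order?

The minimum number of adjacent swaps to sort an array equals its inversion count, since every such swap removes exactly one inversion.
Count inversions — for each element, later elements that are smaller:
15: none → 0
28: 18, 22, 21, 27 → 4
18: none → 0
22: 21 → 1
21: none → 0
27: none → 0
36: none → 0
Total inversions: 0 + 4 + 0 + 1 + 0 + 0 + 0 = 5

5 swaps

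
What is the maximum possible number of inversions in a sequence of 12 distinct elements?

A reversed (strictly descending) arrangement makes every pair an inversion, giving C(12, 2) inversions.
C(12, 2) = 12·11/2 = 66

Inversions: 66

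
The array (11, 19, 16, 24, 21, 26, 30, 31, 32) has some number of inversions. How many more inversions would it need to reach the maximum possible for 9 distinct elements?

34 inversions short

Maximum inversions for 9 distinct elements is C(9, 2) = 9·8/2 = 36.
Current inversions — for each element, count later smaller elements:
11: 0
19: 1
16: 0
24: 1
21: 0
26: 0
30: 0
31: 0
32: 0
Current total: 0 + 1 + 0 + 1 + 0 + 0 + 0 + 0 + 0 = 2
Shortfall: 36 − 2 = 34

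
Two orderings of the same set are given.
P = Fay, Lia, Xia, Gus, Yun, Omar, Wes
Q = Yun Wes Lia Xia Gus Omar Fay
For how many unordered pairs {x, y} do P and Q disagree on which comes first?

Assign each item its position (1..7) in the first ordering, then rewrite the second ordering as that position sequence:
positions: Fay→1, Lia→2, Xia→3, Gus→4, Yun→5, Omar→6, Wes→7
second ordering as positions: [5, 7, 2, 3, 4, 6, 1]
Discordant pairs = inversions in this position sequence.
5: 2, 3, 4, 1 → 4
7: 2, 3, 4, 6, 1 → 5
2: 1 → 1
3: 1 → 1
4: 1 → 1
6: 1 → 1
1: 0
Total: 4 + 5 + 1 + 1 + 1 + 1 + 0 = 13

13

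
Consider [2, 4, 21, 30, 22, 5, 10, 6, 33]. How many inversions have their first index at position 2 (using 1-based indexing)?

0

The element at index 2 is 4.
Elements after it: 21, 30, 22, 5, 10, 6, 33
None of them are smaller than 4.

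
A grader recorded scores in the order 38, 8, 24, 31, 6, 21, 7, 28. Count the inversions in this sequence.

For each element, count later entries that are smaller:
38 → 8, 24, 31, 6, 21, 7, 28 → 7
8 → 6, 7 → 2
24 → 6, 21, 7 → 3
31 → 6, 21, 7, 28 → 4
6 → none → 0
21 → 7 → 1
7 → none → 0
28 → none → 0
Sum: 7 + 2 + 3 + 4 + 0 + 1 + 0 + 0 = 17

17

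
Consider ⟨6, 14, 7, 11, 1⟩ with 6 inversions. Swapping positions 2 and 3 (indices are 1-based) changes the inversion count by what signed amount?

Positions 2 and 3 hold 14 and 7; after swapping, the array is [6, 7, 14, 11, 1].
Count, for each position, how many later elements it exceeds:
6 → 1 → 1
7 → 1 → 1
14 → 11, 1 → 2
11 → 1 → 1
1 → none → 0
Sum: 1 + 1 + 2 + 1 + 0 = 5
Change: 5 − 6 = -1

-1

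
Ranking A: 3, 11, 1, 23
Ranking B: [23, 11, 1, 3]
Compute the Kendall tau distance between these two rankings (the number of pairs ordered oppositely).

5

Assign each item its position (1..4) in the first ordering, then rewrite the second ordering as that position sequence:
positions: 3→1, 11→2, 1→3, 23→4
second ordering as positions: [4, 2, 3, 1]
Discordant pairs = inversions in this position sequence.
4: 2, 3, 1 → 3
2: 1 → 1
3: 1 → 1
1: 0
Total: 3 + 1 + 1 + 0 = 5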